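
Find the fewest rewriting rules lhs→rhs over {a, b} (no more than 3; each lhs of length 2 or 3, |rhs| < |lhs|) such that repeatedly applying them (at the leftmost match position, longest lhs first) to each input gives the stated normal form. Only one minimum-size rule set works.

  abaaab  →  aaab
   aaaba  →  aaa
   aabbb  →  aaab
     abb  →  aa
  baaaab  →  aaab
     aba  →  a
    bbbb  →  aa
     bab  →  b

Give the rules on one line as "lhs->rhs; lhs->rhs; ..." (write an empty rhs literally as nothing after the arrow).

ba->; bb->a

  | abaaab => aaab
  | aaaba => aaa
  | aabbb => aaab
  | abb => aa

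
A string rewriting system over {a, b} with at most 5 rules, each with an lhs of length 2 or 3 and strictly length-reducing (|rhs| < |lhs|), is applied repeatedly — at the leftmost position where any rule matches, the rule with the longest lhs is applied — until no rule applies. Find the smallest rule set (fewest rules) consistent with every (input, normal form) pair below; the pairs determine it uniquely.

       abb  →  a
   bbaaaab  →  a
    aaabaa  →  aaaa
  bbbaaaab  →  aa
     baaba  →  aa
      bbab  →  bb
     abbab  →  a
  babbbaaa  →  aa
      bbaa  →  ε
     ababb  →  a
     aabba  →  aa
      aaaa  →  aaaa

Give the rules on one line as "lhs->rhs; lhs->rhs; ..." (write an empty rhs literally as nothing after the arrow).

  | abb => ab => a
  | bbaaaab => baaab => aab => a
  | aaabaa => aaaa
  | bbbaaaab => baaaab => aaab => aa

aab->a; ab->a; ba->; bbb->b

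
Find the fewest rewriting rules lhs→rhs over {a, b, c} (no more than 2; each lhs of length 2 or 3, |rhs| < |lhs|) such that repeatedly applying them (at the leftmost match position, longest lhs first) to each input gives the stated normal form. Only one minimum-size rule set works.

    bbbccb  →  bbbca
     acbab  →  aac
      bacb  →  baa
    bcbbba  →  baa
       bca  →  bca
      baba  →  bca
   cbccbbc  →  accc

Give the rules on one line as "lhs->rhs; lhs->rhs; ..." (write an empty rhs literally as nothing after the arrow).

ab->c; cb->a

  | bbbccb => bbbca
  | acbab => aaab => aac
  | bacb => baa
  | bcbbba => babba => bcba => baa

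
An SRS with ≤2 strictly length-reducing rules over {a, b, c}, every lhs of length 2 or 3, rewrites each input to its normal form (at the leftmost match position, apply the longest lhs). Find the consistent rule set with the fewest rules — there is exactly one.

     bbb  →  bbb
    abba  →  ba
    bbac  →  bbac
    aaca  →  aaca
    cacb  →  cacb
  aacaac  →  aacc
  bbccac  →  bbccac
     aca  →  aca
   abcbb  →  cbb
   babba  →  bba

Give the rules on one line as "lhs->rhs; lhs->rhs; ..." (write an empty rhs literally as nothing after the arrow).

  | bbb
  | abba => ba
  | bbac
  | aaca

ab->; caa->c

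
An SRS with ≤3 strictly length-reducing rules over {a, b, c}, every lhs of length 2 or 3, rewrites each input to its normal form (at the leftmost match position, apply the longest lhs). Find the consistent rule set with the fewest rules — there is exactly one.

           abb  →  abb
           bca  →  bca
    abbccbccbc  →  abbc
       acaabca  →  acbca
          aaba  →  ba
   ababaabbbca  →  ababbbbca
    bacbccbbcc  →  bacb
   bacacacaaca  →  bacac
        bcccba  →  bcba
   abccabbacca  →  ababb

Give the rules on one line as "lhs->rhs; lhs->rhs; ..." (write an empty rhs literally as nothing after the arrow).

  | abb
  | bca
  | abbccbccbc => abbccccbc => abbccbc => abbccc => abbc
  | acaabca => acbca

aa->; cc->; ccb->cc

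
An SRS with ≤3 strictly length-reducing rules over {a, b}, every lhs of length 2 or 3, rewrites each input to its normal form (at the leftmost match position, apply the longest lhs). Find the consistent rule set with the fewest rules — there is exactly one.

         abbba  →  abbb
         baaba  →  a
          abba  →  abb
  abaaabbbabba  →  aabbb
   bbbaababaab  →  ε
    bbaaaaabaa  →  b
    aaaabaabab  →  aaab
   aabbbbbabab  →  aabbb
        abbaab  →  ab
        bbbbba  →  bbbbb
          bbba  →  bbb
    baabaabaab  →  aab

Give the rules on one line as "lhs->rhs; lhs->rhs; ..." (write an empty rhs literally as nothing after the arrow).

  | abbba => abbb
  | baaba => baba => a
  | abba => abb
  | abaaabbbabba => aabbbabba => aabbba => aabbb

aba->; ba->b; bab->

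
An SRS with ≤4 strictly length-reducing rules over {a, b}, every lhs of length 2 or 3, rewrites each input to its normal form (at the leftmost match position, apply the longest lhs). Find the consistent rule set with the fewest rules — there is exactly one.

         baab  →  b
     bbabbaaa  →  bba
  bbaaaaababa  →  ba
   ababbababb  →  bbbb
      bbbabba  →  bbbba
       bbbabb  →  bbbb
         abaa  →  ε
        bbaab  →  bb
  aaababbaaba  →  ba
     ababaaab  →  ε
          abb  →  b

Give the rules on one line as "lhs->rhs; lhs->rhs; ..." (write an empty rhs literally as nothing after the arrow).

ab->; aba->ab; baa->

  | baab => b
  | bbabbaaa => bbbaaa => bba
  | bbaaaaababa => baaababa => ababa => abba => ba
  | ababbababb => abbbababb => bbababb => bbabbb => bbbb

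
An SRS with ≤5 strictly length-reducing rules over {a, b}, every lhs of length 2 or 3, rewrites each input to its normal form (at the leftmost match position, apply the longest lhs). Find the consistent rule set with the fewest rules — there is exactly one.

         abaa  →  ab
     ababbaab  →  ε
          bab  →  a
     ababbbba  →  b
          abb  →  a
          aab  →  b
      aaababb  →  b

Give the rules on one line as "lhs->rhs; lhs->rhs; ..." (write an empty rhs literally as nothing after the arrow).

  | abaa => ab
  | ababbaab => aabaab => baab => bb => ε
  | bab => a
  | ababbbba => aabbba => bbba => baa => b

aa->; bab->a; bb->; bbb->ba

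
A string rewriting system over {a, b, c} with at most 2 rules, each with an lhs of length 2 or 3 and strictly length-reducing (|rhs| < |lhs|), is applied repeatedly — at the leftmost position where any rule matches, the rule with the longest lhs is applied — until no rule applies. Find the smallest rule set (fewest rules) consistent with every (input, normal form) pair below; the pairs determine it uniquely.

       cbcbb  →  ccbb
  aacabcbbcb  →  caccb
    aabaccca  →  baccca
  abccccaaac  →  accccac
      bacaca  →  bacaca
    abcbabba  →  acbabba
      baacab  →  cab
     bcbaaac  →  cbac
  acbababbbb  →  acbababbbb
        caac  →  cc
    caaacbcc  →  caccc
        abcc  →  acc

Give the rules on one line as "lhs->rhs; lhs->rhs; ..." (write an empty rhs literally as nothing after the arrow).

aa->; bc->c

  | cbcbb => ccbb
  | aacabcbbcb => cabcbbcb => cacbbcb => cacbcb => caccb
  | aabaccca => baccca
  | abccccaaac => accccaaac => accccac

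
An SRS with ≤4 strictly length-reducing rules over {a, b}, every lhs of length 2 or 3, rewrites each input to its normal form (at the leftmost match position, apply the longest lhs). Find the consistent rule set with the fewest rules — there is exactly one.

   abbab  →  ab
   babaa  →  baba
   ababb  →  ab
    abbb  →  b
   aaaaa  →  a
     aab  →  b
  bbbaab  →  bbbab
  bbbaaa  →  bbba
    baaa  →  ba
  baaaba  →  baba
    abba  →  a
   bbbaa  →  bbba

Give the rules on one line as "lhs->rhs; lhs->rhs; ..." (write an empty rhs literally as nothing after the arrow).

aa->; abb->; baa->ba

  | abbab => ab
  | babaa => baba
  | ababb => ab
  | abbb => b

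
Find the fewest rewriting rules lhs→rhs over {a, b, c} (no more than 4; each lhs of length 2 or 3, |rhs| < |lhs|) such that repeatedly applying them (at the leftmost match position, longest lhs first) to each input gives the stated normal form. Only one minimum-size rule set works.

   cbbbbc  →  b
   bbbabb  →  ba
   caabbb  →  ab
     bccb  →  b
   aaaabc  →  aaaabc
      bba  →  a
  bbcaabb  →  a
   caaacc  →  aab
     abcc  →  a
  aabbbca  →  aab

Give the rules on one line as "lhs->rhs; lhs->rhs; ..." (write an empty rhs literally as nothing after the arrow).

bb->; ca->; cc->b

  | cbbbbc => cbbc => cc => b
  | bbbabb => babb => ba
  | caabbb => abbb => ab
  | bccb => bbb => b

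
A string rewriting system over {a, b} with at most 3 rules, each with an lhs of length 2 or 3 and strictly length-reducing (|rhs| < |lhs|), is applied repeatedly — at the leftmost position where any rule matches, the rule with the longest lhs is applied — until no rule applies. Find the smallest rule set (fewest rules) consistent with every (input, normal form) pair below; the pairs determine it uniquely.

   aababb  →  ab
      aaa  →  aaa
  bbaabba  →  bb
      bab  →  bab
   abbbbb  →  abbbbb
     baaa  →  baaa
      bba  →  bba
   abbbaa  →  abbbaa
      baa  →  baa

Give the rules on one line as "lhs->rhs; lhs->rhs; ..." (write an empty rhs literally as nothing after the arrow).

  | aababb => aabb => ab
  | aaa
  | bbaabba => bbaba => bb
  | bab

aab->a; aba->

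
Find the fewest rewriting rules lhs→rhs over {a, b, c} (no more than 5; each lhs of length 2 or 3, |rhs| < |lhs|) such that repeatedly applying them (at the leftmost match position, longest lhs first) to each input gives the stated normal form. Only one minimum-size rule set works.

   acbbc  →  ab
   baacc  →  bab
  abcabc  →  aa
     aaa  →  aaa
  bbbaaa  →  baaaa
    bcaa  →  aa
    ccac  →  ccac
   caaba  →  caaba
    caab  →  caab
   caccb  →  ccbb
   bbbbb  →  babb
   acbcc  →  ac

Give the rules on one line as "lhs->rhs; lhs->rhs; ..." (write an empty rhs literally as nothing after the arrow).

  | acbbc => abbc => ab
  | baacc => bacb => bab
  | abcabc => aabc => aa
  | aaa

acb->ab; acc->cb; bbb->ba; bc->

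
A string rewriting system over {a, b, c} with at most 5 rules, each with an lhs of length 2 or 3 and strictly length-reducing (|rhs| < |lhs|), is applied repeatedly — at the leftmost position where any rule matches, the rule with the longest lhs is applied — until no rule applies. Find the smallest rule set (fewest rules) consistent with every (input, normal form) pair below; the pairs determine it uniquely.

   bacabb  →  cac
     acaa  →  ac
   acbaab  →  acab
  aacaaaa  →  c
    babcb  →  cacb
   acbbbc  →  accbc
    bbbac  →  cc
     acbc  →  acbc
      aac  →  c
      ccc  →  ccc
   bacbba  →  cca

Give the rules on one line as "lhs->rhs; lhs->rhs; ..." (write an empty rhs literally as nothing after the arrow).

aa->; ba->; bab->ca; bb->c

  | bacabb => cabb => cac
  | acaa => ac
  | acbaab => acab
  | aacaaaa => caaaa => caa => c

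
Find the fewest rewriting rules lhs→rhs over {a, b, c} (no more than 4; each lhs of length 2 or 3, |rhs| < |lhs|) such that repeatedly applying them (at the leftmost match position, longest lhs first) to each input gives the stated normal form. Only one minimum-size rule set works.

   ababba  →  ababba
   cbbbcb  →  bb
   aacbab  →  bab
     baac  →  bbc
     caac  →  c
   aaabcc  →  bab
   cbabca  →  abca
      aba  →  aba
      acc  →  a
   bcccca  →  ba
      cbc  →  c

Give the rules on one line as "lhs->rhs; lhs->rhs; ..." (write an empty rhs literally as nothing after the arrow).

aa->b; cb->; cc->

  | ababba
  | cbbbcb => bbcb => bb
  | aacbab => bcbab => bab
  | baac => bbc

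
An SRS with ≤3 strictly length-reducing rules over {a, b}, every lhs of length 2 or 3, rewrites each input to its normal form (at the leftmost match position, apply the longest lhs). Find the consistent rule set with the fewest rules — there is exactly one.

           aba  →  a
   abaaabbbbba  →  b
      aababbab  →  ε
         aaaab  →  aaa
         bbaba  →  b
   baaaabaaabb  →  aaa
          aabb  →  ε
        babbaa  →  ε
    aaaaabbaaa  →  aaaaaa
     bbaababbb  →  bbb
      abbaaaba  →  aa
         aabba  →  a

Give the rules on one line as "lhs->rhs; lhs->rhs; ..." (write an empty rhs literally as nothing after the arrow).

ab->; ba->

  | aba => a
  | abaaabbbbba => aaabbbbba => aabbbba => abbba => bba => b
  | aababbab => aabbab => abab => ab => ε
  | aaaab => aaa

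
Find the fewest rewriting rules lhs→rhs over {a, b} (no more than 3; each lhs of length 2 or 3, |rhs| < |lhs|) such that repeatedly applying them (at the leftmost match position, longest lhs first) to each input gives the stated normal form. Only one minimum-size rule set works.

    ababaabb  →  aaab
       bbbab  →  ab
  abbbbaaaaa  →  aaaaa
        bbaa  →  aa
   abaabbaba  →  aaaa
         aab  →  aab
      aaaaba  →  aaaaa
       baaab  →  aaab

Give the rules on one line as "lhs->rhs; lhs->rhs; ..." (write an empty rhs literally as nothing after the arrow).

  | ababaabb => aabaabb => aaaabb => aaab
  | bbbab => bbab => bab => ab
  | abbbbaaaaa => bbbaaaaa => bbaaaaa => baaaaa => aaaaa
  | bbaa => baa => aa

abb->b; ba->a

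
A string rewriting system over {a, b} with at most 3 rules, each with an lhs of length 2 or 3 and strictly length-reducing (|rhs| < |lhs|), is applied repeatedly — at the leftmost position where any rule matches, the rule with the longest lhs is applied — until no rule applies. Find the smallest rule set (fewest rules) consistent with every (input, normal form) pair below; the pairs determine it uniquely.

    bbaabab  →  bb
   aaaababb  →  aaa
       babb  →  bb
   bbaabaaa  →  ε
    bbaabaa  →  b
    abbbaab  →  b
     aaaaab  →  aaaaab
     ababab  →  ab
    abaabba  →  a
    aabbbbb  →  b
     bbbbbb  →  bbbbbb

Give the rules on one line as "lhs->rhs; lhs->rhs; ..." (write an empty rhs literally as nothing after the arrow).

  | bbaabab => bbab => bb
  | aaaababb => aaaabb => aaa
  | babb => bb
  | bbaabaaa => bbaaa => ba => ε

abb->; ba->; baa->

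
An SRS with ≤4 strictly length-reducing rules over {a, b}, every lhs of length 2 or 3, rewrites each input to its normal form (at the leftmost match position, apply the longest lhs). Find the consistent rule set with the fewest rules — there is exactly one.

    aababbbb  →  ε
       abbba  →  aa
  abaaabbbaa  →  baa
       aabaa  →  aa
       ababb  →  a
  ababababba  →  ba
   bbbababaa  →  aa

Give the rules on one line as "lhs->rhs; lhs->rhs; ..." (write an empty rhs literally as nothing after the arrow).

  | aababbbb => abbbb => bbb => ab => ε
  | abbba => bba => aa
  | abaaabbbaa => aabbbaa => abbaa => baa
  | aabaa => aa

ab->; aba->; bab->; bb->a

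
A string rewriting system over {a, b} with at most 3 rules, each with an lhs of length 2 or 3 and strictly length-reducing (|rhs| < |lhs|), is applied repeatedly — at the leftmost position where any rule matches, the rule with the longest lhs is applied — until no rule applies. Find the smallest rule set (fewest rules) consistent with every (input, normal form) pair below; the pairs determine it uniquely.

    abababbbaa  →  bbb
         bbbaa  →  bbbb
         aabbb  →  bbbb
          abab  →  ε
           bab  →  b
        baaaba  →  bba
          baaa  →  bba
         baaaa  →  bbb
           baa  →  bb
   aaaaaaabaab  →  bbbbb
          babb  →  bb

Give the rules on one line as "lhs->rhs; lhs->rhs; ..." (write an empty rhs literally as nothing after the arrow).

  | abababbbaa => ababbbaa => abbbaa => bbaa => bbb
  | bbbaa => bbbb
  | aabbb => bbbb
  | abab => ab => ε

aa->b; ab->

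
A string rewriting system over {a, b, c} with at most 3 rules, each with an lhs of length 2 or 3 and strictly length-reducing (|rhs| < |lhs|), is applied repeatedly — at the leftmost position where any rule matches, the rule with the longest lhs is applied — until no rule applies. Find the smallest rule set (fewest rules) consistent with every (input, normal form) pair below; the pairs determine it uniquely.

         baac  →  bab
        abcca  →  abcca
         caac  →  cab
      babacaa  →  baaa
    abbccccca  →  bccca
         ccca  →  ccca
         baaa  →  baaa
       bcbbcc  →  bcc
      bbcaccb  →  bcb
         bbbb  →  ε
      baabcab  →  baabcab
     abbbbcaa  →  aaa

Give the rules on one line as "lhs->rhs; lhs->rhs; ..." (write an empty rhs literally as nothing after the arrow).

ac->b; bb->; bbc->

  | baac => bab
  | abcca
  | caac => cab
  | babacaa => babbaa => baaa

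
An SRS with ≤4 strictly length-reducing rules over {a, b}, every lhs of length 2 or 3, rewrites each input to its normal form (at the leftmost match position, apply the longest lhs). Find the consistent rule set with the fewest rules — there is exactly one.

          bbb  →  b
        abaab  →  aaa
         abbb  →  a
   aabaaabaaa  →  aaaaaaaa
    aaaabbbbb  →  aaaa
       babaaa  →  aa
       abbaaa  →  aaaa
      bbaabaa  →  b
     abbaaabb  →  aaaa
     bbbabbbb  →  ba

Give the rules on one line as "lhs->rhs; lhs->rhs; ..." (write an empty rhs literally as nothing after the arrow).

ab->a; baa->; bbb->b

  | bbb => b
  | abaab => aaab => aaa
  | abbb => abb => ab => a
  | aabaaabaaa => aaaaabaaa => aaaaaaaa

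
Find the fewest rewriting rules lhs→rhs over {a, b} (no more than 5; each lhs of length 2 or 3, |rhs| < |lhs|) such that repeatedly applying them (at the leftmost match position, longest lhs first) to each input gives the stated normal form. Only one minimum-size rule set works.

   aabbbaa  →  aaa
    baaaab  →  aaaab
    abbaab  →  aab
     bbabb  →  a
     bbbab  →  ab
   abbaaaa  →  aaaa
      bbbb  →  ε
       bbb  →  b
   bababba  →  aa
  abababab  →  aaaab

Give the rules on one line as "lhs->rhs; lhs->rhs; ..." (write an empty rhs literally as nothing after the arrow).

  | aabbbaa => abaa => aaa
  | baaaab => aaaab
  | abbaab => aab
  | bbabb => aabb => a

abb->; ba->a; bb->; bba->aa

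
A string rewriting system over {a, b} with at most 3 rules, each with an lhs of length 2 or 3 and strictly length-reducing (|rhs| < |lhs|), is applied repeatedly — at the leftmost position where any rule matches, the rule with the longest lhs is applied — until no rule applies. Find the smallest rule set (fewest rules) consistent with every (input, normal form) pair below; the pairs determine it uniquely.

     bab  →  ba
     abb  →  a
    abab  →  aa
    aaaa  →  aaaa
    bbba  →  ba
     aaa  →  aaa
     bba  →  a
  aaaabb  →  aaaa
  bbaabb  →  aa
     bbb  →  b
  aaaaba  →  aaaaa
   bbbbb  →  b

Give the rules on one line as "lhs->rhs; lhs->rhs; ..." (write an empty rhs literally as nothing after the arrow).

ab->a; bb->

  | bab => ba
  | abb => ab => a
  | abab => aab => aa
  | aaaa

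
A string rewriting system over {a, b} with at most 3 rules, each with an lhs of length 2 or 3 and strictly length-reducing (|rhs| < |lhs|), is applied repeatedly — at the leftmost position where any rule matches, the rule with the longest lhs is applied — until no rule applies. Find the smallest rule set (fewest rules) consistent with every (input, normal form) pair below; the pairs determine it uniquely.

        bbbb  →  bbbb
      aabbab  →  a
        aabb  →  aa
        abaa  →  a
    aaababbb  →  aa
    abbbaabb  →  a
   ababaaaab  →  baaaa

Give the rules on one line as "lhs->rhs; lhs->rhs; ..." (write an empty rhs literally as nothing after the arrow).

  | bbbb
  | aabbab => aabab => ab => a
  | aabb => aab => aa
  | abaa => a

ab->a; aba->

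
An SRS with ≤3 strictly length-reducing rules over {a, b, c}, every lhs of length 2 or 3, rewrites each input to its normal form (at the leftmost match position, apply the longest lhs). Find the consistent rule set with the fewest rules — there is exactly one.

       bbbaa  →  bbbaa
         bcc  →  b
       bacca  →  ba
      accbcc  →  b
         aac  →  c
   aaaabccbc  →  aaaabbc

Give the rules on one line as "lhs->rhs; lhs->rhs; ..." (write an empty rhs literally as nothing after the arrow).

  | bbbaa
  | bcc => b
  | bacca => bcca => ba
  | accbcc => ccbcc => bcc => b

ac->c; cc->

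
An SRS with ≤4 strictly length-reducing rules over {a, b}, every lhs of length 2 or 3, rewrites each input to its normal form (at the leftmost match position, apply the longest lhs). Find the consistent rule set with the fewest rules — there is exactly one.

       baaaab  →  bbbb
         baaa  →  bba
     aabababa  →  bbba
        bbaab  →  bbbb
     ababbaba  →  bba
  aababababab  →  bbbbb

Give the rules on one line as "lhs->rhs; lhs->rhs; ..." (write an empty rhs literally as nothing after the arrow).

ab->b; abb->; baa->bb

  | baaaab => bbaab => bbbb
  | baaa => bba
  | aabababa => abababa => bababa => bbaba => bbba
  | bbaab => bbbb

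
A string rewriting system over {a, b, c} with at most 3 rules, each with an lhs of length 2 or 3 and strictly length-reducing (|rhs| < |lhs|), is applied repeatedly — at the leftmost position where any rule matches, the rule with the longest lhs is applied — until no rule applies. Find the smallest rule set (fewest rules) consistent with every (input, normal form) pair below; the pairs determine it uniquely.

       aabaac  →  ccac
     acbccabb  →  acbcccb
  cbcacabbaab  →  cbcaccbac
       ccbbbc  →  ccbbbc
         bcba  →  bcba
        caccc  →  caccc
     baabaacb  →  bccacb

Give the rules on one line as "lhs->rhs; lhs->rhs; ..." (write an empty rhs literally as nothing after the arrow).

  | aabaac => abcac => ccac
  | acbccabb => acbcccb
  | cbcacabbaab => cbcaccbaab => cbcaccbac
  | ccbbbc

ab->c; aba->bc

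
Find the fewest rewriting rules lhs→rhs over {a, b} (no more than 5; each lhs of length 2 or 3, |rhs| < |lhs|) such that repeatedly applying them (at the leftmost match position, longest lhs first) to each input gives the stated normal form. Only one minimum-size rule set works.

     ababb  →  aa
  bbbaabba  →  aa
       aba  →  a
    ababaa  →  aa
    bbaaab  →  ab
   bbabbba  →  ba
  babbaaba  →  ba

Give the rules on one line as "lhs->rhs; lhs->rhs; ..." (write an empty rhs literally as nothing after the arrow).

  | ababb => abb => aa
  | bbbaabba => abaabba => aabba => aaba => aa
  | aba => a
  | ababaa => abaa => aa

aba->a; baa->; bb->a; bba->ba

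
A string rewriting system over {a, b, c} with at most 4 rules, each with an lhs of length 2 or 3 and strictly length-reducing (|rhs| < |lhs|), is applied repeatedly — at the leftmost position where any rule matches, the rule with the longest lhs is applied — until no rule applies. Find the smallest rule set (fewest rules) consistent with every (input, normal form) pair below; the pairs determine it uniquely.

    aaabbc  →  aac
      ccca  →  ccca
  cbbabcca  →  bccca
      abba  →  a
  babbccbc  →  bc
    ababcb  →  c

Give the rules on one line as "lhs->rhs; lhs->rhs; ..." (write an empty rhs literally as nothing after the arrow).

ab->c; cb->; ccb->

  | aaabbc => aacbc => aac
  | ccca
  | cbbabcca => babcca => bccca
  | abba => cba => a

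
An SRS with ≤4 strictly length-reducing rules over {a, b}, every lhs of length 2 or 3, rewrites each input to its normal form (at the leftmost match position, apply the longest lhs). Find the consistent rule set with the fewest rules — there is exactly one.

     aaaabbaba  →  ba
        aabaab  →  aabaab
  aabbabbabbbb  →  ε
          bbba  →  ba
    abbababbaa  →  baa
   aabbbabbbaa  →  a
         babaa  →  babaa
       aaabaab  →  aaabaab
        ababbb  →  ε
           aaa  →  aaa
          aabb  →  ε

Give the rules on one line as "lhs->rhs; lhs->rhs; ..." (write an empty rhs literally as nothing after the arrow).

abb->bb; bb->; bba->

  | aaaabbaba => aaabbaba => aabbaba => abbaba => bbaba => ba
  | aabaab
  | aabbabbabbbb => abbabbabbbb => bbabbabbbb => bbabbbb => bbbb => bb => ε
  | bbba => ba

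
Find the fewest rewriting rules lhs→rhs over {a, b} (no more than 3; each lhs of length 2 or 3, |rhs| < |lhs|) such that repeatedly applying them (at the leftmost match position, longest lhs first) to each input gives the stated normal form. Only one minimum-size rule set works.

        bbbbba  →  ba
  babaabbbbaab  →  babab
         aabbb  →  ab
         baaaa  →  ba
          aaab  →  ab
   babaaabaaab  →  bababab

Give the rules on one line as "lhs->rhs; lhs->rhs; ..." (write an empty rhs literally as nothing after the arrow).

aa->a; bb->

  | bbbbba => bbba => ba
  | babaabbbbaab => bababbbbaab => bababbaab => babaaab => babaab => babab
  | aabbb => abbb => ab
  | baaaa => baaa => baa => ba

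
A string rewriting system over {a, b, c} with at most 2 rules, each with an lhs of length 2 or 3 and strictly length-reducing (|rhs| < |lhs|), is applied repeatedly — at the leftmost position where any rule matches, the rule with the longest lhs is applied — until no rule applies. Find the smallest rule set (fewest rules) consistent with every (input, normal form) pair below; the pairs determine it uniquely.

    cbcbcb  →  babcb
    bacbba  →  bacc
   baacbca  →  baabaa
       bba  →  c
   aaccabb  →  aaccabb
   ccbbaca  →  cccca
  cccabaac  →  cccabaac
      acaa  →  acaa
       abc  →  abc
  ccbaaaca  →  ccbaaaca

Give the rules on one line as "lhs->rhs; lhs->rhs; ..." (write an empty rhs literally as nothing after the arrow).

bba->c; cbc->ba

  | cbcbcb => babcb
  | bacbba => bacc
  | baacbca => baabaa
  | bba => c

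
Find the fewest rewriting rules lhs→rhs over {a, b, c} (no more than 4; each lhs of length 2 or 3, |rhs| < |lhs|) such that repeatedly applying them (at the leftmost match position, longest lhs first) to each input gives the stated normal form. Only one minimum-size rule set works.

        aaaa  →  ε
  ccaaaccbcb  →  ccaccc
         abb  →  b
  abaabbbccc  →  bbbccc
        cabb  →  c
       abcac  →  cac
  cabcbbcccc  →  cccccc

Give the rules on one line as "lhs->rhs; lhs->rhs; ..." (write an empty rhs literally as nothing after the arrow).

aa->; ab->; cb->c

  | aaaa => aa => ε
  | ccaaaccbcb => ccaccbcb => ccacccb => ccaccc
  | abb => b
  | abaabbbccc => aabbbccc => bbbccc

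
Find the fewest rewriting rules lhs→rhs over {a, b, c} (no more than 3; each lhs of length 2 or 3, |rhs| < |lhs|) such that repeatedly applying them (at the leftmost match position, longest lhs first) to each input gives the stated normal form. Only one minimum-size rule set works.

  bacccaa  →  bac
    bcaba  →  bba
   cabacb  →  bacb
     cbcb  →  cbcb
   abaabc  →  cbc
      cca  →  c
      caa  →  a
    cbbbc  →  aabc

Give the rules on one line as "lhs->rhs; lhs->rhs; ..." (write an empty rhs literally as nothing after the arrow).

aba->cc; ca->; cbb->aa

  | bacccaa => bacca => bac
  | bcaba => bba
  | cabacb => bacb
  | cbcb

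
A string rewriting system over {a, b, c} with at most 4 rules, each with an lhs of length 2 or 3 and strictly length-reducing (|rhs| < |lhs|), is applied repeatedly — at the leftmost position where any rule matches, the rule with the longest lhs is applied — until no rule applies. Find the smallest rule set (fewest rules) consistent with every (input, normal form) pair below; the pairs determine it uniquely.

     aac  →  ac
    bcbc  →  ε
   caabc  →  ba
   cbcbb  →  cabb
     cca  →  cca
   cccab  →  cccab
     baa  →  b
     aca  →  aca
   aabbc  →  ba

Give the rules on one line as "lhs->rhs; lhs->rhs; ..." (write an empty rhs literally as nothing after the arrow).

aa->; aac->ac; bc->a; caa->b

  | aac => ac
  | bcbc => abc => aa => ε
  | caabc => bbc => ba
  | cbcbb => cabb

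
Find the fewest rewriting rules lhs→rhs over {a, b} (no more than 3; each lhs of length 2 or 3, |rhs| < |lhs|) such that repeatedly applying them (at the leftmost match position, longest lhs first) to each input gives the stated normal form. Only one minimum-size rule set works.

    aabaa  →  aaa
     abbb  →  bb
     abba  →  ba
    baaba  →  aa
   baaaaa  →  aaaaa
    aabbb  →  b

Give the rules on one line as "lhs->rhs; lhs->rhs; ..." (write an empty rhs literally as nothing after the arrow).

ab->; baa->aa

  | aabaa => aaa
  | abbb => bb
  | abba => ba
  | baaba => aaba => aa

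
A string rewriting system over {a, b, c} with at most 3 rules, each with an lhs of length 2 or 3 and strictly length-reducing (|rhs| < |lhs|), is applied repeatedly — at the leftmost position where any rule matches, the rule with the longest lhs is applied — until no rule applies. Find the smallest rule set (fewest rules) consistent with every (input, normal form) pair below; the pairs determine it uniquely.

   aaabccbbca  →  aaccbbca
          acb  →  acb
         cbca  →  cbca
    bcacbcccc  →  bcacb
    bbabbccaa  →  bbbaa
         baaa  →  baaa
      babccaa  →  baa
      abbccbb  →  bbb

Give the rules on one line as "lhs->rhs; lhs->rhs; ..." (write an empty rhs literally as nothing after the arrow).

ab->; bcc->b

  | aaabccbbca => aaccbbca
  | acb
  | cbca
  | bcacbcccc => bcacbcc => bcacb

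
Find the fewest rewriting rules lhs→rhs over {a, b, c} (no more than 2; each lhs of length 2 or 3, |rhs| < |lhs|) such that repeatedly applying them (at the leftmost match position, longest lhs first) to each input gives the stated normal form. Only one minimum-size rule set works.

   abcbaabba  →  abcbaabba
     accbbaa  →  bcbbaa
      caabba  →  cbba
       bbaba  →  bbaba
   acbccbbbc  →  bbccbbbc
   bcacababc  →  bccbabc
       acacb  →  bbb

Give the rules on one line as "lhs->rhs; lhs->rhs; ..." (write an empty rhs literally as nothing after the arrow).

  | abcbaabba
  | accbbaa => bcbbaa
  | caabba => cabba => cbba
  | bbaba

ac->b; ca->c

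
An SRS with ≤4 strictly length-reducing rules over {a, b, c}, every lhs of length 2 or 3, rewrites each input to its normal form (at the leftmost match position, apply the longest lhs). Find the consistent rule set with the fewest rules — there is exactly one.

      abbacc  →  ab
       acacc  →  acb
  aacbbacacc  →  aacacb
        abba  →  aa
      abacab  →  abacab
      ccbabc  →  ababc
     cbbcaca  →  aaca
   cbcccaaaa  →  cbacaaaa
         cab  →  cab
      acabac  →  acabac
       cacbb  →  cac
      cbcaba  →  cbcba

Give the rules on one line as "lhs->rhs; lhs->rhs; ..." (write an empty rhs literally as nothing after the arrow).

acc->b; bb->; bca->bc; cc->a

  | abbacc => aacc => ab
  | acacc => acb
  | aacbbacacc => aacacacc => aacacb
  | abba => aa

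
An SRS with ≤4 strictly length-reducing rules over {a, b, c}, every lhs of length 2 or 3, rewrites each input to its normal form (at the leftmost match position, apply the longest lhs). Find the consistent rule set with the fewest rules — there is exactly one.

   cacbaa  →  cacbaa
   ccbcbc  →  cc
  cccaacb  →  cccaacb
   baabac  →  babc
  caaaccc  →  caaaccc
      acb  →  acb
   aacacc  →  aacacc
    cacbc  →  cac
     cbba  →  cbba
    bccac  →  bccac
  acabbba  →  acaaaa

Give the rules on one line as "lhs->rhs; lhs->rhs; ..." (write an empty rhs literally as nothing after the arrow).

aba->b; bbb->aa; cbc->c

  | cacbaa
  | ccbcbc => ccbc => cc
  | cccaacb
  | baabac => babc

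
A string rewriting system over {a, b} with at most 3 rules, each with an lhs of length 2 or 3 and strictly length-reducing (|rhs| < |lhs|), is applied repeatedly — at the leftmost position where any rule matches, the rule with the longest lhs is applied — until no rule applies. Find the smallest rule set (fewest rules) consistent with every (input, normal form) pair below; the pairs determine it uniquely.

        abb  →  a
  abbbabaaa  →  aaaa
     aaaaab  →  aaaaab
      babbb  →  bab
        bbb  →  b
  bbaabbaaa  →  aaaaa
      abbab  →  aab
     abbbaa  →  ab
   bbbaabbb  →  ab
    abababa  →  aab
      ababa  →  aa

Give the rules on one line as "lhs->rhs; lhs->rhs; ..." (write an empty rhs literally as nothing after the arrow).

aba->ab; baa->a; bb->

  | abb => a
  | abbbabaaa => ababaaa => abbaaa => aaaa
  | aaaaab
  | babbb => bab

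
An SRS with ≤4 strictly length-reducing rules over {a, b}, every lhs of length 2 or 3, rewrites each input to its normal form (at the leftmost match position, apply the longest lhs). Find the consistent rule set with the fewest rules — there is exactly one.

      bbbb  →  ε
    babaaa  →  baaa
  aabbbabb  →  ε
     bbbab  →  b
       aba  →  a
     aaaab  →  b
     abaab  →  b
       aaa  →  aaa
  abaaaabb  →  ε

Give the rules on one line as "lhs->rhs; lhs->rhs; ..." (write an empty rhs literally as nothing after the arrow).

  | bbbb => bb => ε
  | babaaa => baaa
  | aabbbabb => bbbabb => babb => bb => ε
  | bbbab => bab => b

aab->b; ab->; bb->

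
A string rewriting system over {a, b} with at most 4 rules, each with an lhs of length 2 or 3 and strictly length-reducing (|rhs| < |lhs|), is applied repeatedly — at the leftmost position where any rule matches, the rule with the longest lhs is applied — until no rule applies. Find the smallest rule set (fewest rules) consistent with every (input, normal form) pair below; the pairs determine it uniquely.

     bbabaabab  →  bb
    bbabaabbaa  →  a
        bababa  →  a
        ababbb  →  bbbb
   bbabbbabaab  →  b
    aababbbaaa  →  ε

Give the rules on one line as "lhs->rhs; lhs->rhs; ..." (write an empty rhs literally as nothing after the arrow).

  | bbabaabab => babaabab => abaabab => babab => abab => bb
  | bbabaabbaa => babaabbaa => abaabbaa => babbaa => abbaa => abaa => ba => a
  | bababa => ababa => bba => ba => a
  | ababbb => bbbb

aa->; aba->b; ba->a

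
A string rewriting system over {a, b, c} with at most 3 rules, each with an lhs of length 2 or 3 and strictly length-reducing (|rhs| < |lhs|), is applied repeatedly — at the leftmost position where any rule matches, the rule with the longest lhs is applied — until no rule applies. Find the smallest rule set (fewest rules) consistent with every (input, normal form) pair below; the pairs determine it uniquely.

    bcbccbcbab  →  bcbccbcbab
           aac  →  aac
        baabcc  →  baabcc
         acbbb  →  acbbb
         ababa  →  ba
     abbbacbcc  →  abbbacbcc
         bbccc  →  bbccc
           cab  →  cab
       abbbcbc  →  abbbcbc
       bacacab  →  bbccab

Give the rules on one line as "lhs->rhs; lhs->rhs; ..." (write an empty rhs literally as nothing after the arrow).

  | bcbccbcbab
  | aac
  | baabcc
  | acbbb

aba->; aca->bc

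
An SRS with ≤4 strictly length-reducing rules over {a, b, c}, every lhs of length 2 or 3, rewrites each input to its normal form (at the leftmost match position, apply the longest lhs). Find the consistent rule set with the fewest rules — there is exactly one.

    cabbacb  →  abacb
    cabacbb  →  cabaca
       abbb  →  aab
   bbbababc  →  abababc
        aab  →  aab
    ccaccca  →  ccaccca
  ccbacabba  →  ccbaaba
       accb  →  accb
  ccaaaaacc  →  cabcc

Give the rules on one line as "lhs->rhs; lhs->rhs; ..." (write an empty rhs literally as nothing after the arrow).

  | cabbacb => caaacb => abacb
  | cabacbb => cabaca
  | abbb => aab
  | bbbababc => abababc

aaa->; bb->a; caa->ab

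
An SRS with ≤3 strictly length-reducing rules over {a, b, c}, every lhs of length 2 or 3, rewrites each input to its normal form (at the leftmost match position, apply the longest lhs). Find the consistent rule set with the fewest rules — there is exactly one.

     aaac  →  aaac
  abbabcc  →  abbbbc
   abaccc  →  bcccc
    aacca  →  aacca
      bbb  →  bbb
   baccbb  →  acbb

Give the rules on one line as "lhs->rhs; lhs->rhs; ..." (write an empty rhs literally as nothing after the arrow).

aba->bc; abc->bb; bac->a

  | aaac
  | abbabcc => abbbbc
  | abaccc => bcccc
  | aacca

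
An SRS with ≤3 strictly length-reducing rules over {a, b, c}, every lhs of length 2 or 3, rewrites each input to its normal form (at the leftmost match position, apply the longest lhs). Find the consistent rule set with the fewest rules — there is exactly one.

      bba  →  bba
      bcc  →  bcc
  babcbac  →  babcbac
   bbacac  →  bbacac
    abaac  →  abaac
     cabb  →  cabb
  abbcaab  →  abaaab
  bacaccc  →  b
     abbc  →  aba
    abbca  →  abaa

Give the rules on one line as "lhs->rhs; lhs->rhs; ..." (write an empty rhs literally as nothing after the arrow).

acc->; bbc->ba

  | bba
  | bcc
  | babcbac
  | bbacac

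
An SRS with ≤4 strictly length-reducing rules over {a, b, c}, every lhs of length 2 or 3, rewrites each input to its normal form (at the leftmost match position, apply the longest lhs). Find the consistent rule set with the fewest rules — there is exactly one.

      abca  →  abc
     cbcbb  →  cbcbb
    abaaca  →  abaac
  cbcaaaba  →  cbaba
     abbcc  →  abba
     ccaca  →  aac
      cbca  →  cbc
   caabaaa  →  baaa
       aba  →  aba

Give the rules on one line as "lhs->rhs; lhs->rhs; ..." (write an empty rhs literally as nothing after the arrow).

  | abca => abc
  | cbcbb
  | abaaca => abaac
  | cbcaaaba => cbaba

ca->c; caa->; cc->a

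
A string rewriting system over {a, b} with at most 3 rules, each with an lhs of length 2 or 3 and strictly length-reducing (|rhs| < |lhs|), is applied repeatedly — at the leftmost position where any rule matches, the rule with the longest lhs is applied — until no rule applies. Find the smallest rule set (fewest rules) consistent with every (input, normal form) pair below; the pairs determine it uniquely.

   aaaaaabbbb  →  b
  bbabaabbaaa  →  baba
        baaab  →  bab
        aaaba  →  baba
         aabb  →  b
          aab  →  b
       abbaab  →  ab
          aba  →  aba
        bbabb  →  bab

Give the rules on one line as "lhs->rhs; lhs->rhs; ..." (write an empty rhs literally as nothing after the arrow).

  | aaaaaabbbb => baaaabbbb => bbaabbbb => baabbbb => bbbbbb => bbbbb => bbbb => bbb => bb => b
  | bbabaabbaaa => babaabbaaa => babbbbaaa => babbbaaa => babbaaa => babaaa => babba => baba
  | baaab => bbab => bab
  | aaaba => baba

aa->b; bb->b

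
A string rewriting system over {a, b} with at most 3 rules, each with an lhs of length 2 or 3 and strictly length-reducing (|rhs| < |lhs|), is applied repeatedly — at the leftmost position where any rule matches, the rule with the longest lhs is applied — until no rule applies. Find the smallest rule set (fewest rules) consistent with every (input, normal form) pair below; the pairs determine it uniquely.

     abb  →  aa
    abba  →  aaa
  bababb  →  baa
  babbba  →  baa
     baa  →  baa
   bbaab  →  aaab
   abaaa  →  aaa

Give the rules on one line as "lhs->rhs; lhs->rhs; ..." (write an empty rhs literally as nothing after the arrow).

aba->a; bb->a

  | abb => aa
  | abba => aaa
  | bababb => babb => baa
  | babbba => baaba => baa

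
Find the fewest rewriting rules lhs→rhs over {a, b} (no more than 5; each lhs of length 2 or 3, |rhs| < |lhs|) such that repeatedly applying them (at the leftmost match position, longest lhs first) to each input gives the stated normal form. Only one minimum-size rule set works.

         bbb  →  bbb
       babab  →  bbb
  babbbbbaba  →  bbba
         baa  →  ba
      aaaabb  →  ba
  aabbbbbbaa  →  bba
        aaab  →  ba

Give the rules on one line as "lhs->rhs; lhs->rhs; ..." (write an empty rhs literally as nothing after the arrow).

aa->a; aab->ba; ab->a; aba->b

  | bbb
  | babab => bbb
  | babbbbbaba => babbbbaba => babbbaba => babbaba => bababa => bbba
  | baa => ba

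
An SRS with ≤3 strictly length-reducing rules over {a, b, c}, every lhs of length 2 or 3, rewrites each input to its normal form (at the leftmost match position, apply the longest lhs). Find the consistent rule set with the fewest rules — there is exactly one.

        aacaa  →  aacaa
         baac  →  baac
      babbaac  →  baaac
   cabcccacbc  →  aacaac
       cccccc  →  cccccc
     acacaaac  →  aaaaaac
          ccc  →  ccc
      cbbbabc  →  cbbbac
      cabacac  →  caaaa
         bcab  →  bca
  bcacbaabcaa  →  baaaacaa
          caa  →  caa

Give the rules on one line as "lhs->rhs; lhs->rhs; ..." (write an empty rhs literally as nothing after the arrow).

ab->a; cac->aa

  | aacaa
  | baac
  | babbaac => babaac => baaac
  | cabcccacbc => cacccacbc => aaccacbc => aacaabc => aacaac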